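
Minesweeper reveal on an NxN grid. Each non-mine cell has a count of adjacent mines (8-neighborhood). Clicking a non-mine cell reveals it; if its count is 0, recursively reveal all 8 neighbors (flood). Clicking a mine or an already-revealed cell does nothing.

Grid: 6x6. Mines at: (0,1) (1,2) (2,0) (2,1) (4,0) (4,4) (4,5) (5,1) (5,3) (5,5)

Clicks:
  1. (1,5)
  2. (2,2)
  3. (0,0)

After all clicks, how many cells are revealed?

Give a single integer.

Answer: 14

Derivation:
Click 1 (1,5) count=0: revealed 12 new [(0,3) (0,4) (0,5) (1,3) (1,4) (1,5) (2,3) (2,4) (2,5) (3,3) (3,4) (3,5)] -> total=12
Click 2 (2,2) count=2: revealed 1 new [(2,2)] -> total=13
Click 3 (0,0) count=1: revealed 1 new [(0,0)] -> total=14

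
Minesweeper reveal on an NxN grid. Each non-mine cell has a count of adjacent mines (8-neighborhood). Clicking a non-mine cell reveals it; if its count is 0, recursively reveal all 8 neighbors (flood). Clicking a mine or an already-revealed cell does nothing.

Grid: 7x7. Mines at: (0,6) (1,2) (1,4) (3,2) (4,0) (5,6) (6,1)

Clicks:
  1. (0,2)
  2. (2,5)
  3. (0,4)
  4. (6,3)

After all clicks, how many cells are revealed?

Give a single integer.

Click 1 (0,2) count=1: revealed 1 new [(0,2)] -> total=1
Click 2 (2,5) count=1: revealed 1 new [(2,5)] -> total=2
Click 3 (0,4) count=1: revealed 1 new [(0,4)] -> total=3
Click 4 (6,3) count=0: revealed 22 new [(1,5) (1,6) (2,3) (2,4) (2,6) (3,3) (3,4) (3,5) (3,6) (4,2) (4,3) (4,4) (4,5) (4,6) (5,2) (5,3) (5,4) (5,5) (6,2) (6,3) (6,4) (6,5)] -> total=25

Answer: 25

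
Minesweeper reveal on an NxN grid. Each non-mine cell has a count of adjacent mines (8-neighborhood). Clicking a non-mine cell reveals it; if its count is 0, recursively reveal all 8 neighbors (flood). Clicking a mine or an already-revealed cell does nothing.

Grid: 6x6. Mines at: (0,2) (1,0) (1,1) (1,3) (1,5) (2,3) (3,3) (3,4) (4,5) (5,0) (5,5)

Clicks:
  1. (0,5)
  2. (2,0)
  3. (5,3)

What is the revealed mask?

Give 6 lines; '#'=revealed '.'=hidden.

Click 1 (0,5) count=1: revealed 1 new [(0,5)] -> total=1
Click 2 (2,0) count=2: revealed 1 new [(2,0)] -> total=2
Click 3 (5,3) count=0: revealed 8 new [(4,1) (4,2) (4,3) (4,4) (5,1) (5,2) (5,3) (5,4)] -> total=10

Answer: .....#
......
#.....
......
.####.
.####.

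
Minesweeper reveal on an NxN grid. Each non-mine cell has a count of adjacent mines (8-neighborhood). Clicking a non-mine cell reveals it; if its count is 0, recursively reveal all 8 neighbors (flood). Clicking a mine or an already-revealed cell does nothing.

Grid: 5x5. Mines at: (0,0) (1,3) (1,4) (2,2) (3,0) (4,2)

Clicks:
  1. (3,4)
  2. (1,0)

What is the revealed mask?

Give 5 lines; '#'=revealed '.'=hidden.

Answer: .....
#....
...##
...##
...##

Derivation:
Click 1 (3,4) count=0: revealed 6 new [(2,3) (2,4) (3,3) (3,4) (4,3) (4,4)] -> total=6
Click 2 (1,0) count=1: revealed 1 new [(1,0)] -> total=7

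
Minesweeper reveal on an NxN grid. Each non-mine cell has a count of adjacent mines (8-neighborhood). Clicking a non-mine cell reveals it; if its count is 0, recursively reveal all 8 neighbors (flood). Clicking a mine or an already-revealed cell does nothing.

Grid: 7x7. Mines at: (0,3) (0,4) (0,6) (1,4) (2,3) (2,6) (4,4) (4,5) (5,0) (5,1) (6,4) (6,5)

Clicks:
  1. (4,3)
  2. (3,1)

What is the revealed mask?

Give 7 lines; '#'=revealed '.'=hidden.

Click 1 (4,3) count=1: revealed 1 new [(4,3)] -> total=1
Click 2 (3,1) count=0: revealed 15 new [(0,0) (0,1) (0,2) (1,0) (1,1) (1,2) (2,0) (2,1) (2,2) (3,0) (3,1) (3,2) (4,0) (4,1) (4,2)] -> total=16

Answer: ###....
###....
###....
###....
####...
.......
.......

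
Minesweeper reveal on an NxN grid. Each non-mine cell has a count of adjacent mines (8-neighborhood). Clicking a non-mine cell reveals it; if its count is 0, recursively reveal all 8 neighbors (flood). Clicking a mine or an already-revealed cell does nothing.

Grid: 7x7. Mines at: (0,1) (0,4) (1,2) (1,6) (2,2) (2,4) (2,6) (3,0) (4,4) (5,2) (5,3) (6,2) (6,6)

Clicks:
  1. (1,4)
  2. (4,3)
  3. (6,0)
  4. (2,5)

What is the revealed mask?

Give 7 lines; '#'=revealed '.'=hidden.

Click 1 (1,4) count=2: revealed 1 new [(1,4)] -> total=1
Click 2 (4,3) count=3: revealed 1 new [(4,3)] -> total=2
Click 3 (6,0) count=0: revealed 6 new [(4,0) (4,1) (5,0) (5,1) (6,0) (6,1)] -> total=8
Click 4 (2,5) count=3: revealed 1 new [(2,5)] -> total=9

Answer: .......
....#..
.....#.
.......
##.#...
##.....
##.....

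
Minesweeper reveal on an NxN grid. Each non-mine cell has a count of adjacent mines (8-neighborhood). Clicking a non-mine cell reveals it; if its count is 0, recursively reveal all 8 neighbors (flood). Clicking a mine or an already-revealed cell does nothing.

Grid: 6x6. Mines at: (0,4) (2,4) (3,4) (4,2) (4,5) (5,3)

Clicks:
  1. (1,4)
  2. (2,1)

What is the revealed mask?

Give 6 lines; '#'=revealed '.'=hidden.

Answer: ####..
#####.
####..
####..
##....
##....

Derivation:
Click 1 (1,4) count=2: revealed 1 new [(1,4)] -> total=1
Click 2 (2,1) count=0: revealed 20 new [(0,0) (0,1) (0,2) (0,3) (1,0) (1,1) (1,2) (1,3) (2,0) (2,1) (2,2) (2,3) (3,0) (3,1) (3,2) (3,3) (4,0) (4,1) (5,0) (5,1)] -> total=21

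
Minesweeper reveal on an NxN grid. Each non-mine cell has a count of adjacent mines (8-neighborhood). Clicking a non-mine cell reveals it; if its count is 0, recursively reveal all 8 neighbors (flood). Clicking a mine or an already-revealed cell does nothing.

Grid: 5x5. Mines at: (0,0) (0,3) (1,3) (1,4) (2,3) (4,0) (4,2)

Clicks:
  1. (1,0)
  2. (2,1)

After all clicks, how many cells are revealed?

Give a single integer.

Click 1 (1,0) count=1: revealed 1 new [(1,0)] -> total=1
Click 2 (2,1) count=0: revealed 8 new [(1,1) (1,2) (2,0) (2,1) (2,2) (3,0) (3,1) (3,2)] -> total=9

Answer: 9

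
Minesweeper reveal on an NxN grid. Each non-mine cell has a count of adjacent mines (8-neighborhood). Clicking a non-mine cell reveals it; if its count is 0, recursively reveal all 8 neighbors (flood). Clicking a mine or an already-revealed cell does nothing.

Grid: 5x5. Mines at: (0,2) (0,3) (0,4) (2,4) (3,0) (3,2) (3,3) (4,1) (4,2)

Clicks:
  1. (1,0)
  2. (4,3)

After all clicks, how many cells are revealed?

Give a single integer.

Answer: 7

Derivation:
Click 1 (1,0) count=0: revealed 6 new [(0,0) (0,1) (1,0) (1,1) (2,0) (2,1)] -> total=6
Click 2 (4,3) count=3: revealed 1 new [(4,3)] -> total=7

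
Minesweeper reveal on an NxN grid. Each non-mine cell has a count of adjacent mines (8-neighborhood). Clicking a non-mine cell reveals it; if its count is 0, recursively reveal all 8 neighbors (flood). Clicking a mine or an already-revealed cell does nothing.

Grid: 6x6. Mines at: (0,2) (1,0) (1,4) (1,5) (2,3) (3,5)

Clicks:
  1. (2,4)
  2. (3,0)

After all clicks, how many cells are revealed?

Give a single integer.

Click 1 (2,4) count=4: revealed 1 new [(2,4)] -> total=1
Click 2 (3,0) count=0: revealed 20 new [(2,0) (2,1) (2,2) (3,0) (3,1) (3,2) (3,3) (3,4) (4,0) (4,1) (4,2) (4,3) (4,4) (4,5) (5,0) (5,1) (5,2) (5,3) (5,4) (5,5)] -> total=21

Answer: 21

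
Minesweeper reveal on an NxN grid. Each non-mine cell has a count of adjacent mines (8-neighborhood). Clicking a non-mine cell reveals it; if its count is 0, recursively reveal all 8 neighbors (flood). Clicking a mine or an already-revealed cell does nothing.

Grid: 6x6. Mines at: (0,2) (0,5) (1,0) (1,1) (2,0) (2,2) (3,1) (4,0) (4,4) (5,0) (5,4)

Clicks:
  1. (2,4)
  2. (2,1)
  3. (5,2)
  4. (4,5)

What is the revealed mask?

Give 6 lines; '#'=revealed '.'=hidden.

Answer: ......
...###
.#.###
...###
.###.#
.###..

Derivation:
Click 1 (2,4) count=0: revealed 9 new [(1,3) (1,4) (1,5) (2,3) (2,4) (2,5) (3,3) (3,4) (3,5)] -> total=9
Click 2 (2,1) count=5: revealed 1 new [(2,1)] -> total=10
Click 3 (5,2) count=0: revealed 6 new [(4,1) (4,2) (4,3) (5,1) (5,2) (5,3)] -> total=16
Click 4 (4,5) count=2: revealed 1 new [(4,5)] -> total=17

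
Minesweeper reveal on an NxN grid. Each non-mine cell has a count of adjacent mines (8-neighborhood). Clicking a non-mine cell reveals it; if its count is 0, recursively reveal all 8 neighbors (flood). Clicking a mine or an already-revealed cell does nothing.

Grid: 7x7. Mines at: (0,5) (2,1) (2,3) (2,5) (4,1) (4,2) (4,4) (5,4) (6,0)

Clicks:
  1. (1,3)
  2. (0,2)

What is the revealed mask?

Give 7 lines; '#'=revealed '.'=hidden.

Answer: #####..
#####..
.......
.......
.......
.......
.......

Derivation:
Click 1 (1,3) count=1: revealed 1 new [(1,3)] -> total=1
Click 2 (0,2) count=0: revealed 9 new [(0,0) (0,1) (0,2) (0,3) (0,4) (1,0) (1,1) (1,2) (1,4)] -> total=10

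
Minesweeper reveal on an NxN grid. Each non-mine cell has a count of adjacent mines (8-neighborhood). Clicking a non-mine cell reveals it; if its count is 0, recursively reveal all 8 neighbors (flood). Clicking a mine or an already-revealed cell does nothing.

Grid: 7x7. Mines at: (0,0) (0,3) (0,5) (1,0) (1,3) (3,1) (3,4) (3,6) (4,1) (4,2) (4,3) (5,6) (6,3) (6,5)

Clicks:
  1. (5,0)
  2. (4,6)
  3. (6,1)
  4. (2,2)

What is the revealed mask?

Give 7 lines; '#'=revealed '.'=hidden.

Click 1 (5,0) count=1: revealed 1 new [(5,0)] -> total=1
Click 2 (4,6) count=2: revealed 1 new [(4,6)] -> total=2
Click 3 (6,1) count=0: revealed 5 new [(5,1) (5,2) (6,0) (6,1) (6,2)] -> total=7
Click 4 (2,2) count=2: revealed 1 new [(2,2)] -> total=8

Answer: .......
.......
..#....
.......
......#
###....
###....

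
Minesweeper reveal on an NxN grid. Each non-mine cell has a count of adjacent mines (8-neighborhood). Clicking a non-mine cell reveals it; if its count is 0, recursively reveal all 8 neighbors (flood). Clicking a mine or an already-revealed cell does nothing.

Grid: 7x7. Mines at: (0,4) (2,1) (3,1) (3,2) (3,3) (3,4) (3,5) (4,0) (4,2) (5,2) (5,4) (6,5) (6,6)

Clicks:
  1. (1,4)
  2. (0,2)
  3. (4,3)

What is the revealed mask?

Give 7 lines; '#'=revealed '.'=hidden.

Click 1 (1,4) count=1: revealed 1 new [(1,4)] -> total=1
Click 2 (0,2) count=0: revealed 8 new [(0,0) (0,1) (0,2) (0,3) (1,0) (1,1) (1,2) (1,3)] -> total=9
Click 3 (4,3) count=6: revealed 1 new [(4,3)] -> total=10

Answer: ####...
#####..
.......
.......
...#...
.......
.......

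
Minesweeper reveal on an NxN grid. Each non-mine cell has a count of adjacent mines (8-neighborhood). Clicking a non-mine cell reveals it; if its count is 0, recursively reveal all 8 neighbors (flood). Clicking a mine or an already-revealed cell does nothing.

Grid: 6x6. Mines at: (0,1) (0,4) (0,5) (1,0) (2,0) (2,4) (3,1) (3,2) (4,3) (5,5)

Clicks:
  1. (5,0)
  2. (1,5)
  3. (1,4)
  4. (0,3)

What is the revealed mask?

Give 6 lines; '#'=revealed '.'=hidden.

Click 1 (5,0) count=0: revealed 6 new [(4,0) (4,1) (4,2) (5,0) (5,1) (5,2)] -> total=6
Click 2 (1,5) count=3: revealed 1 new [(1,5)] -> total=7
Click 3 (1,4) count=3: revealed 1 new [(1,4)] -> total=8
Click 4 (0,3) count=1: revealed 1 new [(0,3)] -> total=9

Answer: ...#..
....##
......
......
###...
###...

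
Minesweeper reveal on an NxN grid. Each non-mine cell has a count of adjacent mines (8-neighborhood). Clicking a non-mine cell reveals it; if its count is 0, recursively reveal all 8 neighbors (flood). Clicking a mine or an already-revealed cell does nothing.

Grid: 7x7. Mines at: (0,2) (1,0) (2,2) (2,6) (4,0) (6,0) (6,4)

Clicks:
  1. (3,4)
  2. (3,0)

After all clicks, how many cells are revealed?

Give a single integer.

Answer: 35

Derivation:
Click 1 (3,4) count=0: revealed 34 new [(0,3) (0,4) (0,5) (0,6) (1,3) (1,4) (1,5) (1,6) (2,3) (2,4) (2,5) (3,1) (3,2) (3,3) (3,4) (3,5) (3,6) (4,1) (4,2) (4,3) (4,4) (4,5) (4,6) (5,1) (5,2) (5,3) (5,4) (5,5) (5,6) (6,1) (6,2) (6,3) (6,5) (6,6)] -> total=34
Click 2 (3,0) count=1: revealed 1 new [(3,0)] -> total=35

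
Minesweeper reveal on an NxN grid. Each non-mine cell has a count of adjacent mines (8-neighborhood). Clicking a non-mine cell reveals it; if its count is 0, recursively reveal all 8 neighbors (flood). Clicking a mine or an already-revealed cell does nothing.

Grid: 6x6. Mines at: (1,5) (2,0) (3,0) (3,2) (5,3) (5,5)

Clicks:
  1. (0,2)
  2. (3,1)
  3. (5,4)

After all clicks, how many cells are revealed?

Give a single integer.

Click 1 (0,2) count=0: revealed 14 new [(0,0) (0,1) (0,2) (0,3) (0,4) (1,0) (1,1) (1,2) (1,3) (1,4) (2,1) (2,2) (2,3) (2,4)] -> total=14
Click 2 (3,1) count=3: revealed 1 new [(3,1)] -> total=15
Click 3 (5,4) count=2: revealed 1 new [(5,4)] -> total=16

Answer: 16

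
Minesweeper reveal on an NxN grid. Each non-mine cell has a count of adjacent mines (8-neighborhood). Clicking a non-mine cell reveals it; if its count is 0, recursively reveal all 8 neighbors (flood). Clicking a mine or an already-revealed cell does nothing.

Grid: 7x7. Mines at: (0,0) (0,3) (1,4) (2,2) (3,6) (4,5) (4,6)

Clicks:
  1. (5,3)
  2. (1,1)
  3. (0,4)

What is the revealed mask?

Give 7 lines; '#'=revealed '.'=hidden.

Answer: ....#..
##.....
##.....
#####..
#####..
#######
#######

Derivation:
Click 1 (5,3) count=0: revealed 28 new [(1,0) (1,1) (2,0) (2,1) (3,0) (3,1) (3,2) (3,3) (3,4) (4,0) (4,1) (4,2) (4,3) (4,4) (5,0) (5,1) (5,2) (5,3) (5,4) (5,5) (5,6) (6,0) (6,1) (6,2) (6,3) (6,4) (6,5) (6,6)] -> total=28
Click 2 (1,1) count=2: revealed 0 new [(none)] -> total=28
Click 3 (0,4) count=2: revealed 1 new [(0,4)] -> total=29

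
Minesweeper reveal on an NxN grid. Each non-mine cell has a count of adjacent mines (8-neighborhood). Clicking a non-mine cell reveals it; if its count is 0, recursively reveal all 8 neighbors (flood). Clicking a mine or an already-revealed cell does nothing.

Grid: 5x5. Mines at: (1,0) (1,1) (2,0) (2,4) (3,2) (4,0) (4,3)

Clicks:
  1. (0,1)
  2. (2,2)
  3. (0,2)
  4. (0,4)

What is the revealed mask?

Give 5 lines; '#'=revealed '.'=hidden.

Click 1 (0,1) count=2: revealed 1 new [(0,1)] -> total=1
Click 2 (2,2) count=2: revealed 1 new [(2,2)] -> total=2
Click 3 (0,2) count=1: revealed 1 new [(0,2)] -> total=3
Click 4 (0,4) count=0: revealed 5 new [(0,3) (0,4) (1,2) (1,3) (1,4)] -> total=8

Answer: .####
..###
..#..
.....
.....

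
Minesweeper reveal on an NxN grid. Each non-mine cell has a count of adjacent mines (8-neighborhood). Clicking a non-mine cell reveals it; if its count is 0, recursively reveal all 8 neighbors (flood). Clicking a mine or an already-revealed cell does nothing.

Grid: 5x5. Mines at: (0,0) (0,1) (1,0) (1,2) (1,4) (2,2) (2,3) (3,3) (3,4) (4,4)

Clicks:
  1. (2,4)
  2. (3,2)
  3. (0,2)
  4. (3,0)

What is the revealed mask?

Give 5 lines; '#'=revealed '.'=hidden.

Answer: ..#..
.....
##..#
###..
###..

Derivation:
Click 1 (2,4) count=4: revealed 1 new [(2,4)] -> total=1
Click 2 (3,2) count=3: revealed 1 new [(3,2)] -> total=2
Click 3 (0,2) count=2: revealed 1 new [(0,2)] -> total=3
Click 4 (3,0) count=0: revealed 7 new [(2,0) (2,1) (3,0) (3,1) (4,0) (4,1) (4,2)] -> total=10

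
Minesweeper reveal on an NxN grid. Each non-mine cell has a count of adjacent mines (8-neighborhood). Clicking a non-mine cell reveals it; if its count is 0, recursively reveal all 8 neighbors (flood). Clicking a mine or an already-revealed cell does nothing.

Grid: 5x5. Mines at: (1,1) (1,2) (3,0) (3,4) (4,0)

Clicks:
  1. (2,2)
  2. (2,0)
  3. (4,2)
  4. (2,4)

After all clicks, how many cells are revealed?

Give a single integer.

Click 1 (2,2) count=2: revealed 1 new [(2,2)] -> total=1
Click 2 (2,0) count=2: revealed 1 new [(2,0)] -> total=2
Click 3 (4,2) count=0: revealed 8 new [(2,1) (2,3) (3,1) (3,2) (3,3) (4,1) (4,2) (4,3)] -> total=10
Click 4 (2,4) count=1: revealed 1 new [(2,4)] -> total=11

Answer: 11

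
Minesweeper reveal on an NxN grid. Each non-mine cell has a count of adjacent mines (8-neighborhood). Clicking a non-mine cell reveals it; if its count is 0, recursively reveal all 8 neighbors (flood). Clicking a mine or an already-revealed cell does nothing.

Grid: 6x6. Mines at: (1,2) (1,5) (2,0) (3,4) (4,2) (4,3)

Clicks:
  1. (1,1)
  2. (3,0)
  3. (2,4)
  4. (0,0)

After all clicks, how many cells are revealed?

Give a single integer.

Click 1 (1,1) count=2: revealed 1 new [(1,1)] -> total=1
Click 2 (3,0) count=1: revealed 1 new [(3,0)] -> total=2
Click 3 (2,4) count=2: revealed 1 new [(2,4)] -> total=3
Click 4 (0,0) count=0: revealed 3 new [(0,0) (0,1) (1,0)] -> total=6

Answer: 6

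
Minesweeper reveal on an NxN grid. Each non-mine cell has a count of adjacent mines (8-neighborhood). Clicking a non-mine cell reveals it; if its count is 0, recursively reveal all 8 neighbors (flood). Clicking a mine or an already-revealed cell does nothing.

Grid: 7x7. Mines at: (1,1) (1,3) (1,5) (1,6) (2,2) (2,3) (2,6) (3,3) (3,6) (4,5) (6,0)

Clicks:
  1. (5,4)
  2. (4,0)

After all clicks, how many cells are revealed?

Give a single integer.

Click 1 (5,4) count=1: revealed 1 new [(5,4)] -> total=1
Click 2 (4,0) count=0: revealed 22 new [(2,0) (2,1) (3,0) (3,1) (3,2) (4,0) (4,1) (4,2) (4,3) (4,4) (5,0) (5,1) (5,2) (5,3) (5,5) (5,6) (6,1) (6,2) (6,3) (6,4) (6,5) (6,6)] -> total=23

Answer: 23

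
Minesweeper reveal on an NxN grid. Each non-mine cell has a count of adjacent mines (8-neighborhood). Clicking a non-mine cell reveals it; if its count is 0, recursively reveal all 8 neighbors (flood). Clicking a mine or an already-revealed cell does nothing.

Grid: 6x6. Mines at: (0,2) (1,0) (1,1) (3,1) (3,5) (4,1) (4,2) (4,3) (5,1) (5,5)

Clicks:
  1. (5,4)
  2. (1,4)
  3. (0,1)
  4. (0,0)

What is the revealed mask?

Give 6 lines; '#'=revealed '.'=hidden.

Answer: ##.###
..####
..####
..###.
......
....#.

Derivation:
Click 1 (5,4) count=2: revealed 1 new [(5,4)] -> total=1
Click 2 (1,4) count=0: revealed 14 new [(0,3) (0,4) (0,5) (1,2) (1,3) (1,4) (1,5) (2,2) (2,3) (2,4) (2,5) (3,2) (3,3) (3,4)] -> total=15
Click 3 (0,1) count=3: revealed 1 new [(0,1)] -> total=16
Click 4 (0,0) count=2: revealed 1 new [(0,0)] -> total=17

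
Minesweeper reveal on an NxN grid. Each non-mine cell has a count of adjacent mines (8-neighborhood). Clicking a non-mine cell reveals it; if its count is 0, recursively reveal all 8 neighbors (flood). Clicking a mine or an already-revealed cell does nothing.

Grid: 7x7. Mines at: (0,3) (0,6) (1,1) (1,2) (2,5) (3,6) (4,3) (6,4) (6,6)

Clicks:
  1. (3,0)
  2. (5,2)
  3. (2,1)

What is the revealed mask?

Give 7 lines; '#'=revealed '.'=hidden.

Answer: .......
.......
###....
###....
###....
####...
####...

Derivation:
Click 1 (3,0) count=0: revealed 17 new [(2,0) (2,1) (2,2) (3,0) (3,1) (3,2) (4,0) (4,1) (4,2) (5,0) (5,1) (5,2) (5,3) (6,0) (6,1) (6,2) (6,3)] -> total=17
Click 2 (5,2) count=1: revealed 0 new [(none)] -> total=17
Click 3 (2,1) count=2: revealed 0 new [(none)] -> total=17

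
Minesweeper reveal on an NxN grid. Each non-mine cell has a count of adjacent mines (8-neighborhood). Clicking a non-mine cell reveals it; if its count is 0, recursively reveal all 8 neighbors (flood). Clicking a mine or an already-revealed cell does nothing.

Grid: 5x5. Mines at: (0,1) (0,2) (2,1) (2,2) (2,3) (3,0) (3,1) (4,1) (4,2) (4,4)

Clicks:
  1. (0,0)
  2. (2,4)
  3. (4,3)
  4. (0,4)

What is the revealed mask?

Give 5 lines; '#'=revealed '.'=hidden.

Answer: #..##
...##
....#
.....
...#.

Derivation:
Click 1 (0,0) count=1: revealed 1 new [(0,0)] -> total=1
Click 2 (2,4) count=1: revealed 1 new [(2,4)] -> total=2
Click 3 (4,3) count=2: revealed 1 new [(4,3)] -> total=3
Click 4 (0,4) count=0: revealed 4 new [(0,3) (0,4) (1,3) (1,4)] -> total=7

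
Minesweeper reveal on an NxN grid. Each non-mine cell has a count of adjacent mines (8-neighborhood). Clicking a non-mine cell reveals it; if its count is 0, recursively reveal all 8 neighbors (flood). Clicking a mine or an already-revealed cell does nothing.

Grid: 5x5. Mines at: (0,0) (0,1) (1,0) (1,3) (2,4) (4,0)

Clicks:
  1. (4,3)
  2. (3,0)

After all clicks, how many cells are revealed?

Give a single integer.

Answer: 12

Derivation:
Click 1 (4,3) count=0: revealed 11 new [(2,1) (2,2) (2,3) (3,1) (3,2) (3,3) (3,4) (4,1) (4,2) (4,3) (4,4)] -> total=11
Click 2 (3,0) count=1: revealed 1 new [(3,0)] -> total=12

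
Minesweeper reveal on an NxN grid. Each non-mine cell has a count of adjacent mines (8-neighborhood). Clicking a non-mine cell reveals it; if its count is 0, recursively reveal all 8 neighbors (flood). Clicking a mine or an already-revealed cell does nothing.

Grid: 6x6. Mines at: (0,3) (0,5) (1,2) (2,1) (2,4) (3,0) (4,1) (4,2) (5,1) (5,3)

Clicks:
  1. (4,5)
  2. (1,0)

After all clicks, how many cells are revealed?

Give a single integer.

Click 1 (4,5) count=0: revealed 6 new [(3,4) (3,5) (4,4) (4,5) (5,4) (5,5)] -> total=6
Click 2 (1,0) count=1: revealed 1 new [(1,0)] -> total=7

Answer: 7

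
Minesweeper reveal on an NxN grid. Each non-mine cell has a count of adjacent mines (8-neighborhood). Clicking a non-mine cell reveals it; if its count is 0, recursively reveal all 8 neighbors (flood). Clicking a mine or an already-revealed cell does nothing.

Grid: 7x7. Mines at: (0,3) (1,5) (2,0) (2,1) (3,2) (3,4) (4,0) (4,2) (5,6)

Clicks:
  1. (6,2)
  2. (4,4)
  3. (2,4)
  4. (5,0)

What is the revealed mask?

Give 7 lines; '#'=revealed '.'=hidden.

Answer: .......
.......
....#..
.......
...###.
######.
######.

Derivation:
Click 1 (6,2) count=0: revealed 15 new [(4,3) (4,4) (4,5) (5,0) (5,1) (5,2) (5,3) (5,4) (5,5) (6,0) (6,1) (6,2) (6,3) (6,4) (6,5)] -> total=15
Click 2 (4,4) count=1: revealed 0 new [(none)] -> total=15
Click 3 (2,4) count=2: revealed 1 new [(2,4)] -> total=16
Click 4 (5,0) count=1: revealed 0 new [(none)] -> total=16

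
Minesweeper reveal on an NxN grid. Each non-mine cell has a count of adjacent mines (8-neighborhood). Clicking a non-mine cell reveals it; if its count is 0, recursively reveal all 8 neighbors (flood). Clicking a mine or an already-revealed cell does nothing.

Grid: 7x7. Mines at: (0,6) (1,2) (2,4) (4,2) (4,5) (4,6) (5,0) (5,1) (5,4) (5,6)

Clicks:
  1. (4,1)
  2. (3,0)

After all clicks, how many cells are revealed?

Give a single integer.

Answer: 10

Derivation:
Click 1 (4,1) count=3: revealed 1 new [(4,1)] -> total=1
Click 2 (3,0) count=0: revealed 9 new [(0,0) (0,1) (1,0) (1,1) (2,0) (2,1) (3,0) (3,1) (4,0)] -> total=10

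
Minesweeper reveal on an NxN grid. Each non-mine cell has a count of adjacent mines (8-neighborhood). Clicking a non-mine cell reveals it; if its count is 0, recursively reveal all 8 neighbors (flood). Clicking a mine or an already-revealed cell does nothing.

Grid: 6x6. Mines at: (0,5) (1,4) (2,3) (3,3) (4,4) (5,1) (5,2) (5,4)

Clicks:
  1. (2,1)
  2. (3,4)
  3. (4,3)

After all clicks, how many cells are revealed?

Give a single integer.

Answer: 19

Derivation:
Click 1 (2,1) count=0: revealed 17 new [(0,0) (0,1) (0,2) (0,3) (1,0) (1,1) (1,2) (1,3) (2,0) (2,1) (2,2) (3,0) (3,1) (3,2) (4,0) (4,1) (4,2)] -> total=17
Click 2 (3,4) count=3: revealed 1 new [(3,4)] -> total=18
Click 3 (4,3) count=4: revealed 1 new [(4,3)] -> total=19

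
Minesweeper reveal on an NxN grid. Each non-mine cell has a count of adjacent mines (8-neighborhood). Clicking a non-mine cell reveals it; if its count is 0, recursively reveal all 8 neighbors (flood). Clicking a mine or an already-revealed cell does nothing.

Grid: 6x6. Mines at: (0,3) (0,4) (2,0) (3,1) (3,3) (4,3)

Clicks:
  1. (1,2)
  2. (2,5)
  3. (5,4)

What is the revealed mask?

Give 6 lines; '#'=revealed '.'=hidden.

Click 1 (1,2) count=1: revealed 1 new [(1,2)] -> total=1
Click 2 (2,5) count=0: revealed 10 new [(1,4) (1,5) (2,4) (2,5) (3,4) (3,5) (4,4) (4,5) (5,4) (5,5)] -> total=11
Click 3 (5,4) count=1: revealed 0 new [(none)] -> total=11

Answer: ......
..#.##
....##
....##
....##
....##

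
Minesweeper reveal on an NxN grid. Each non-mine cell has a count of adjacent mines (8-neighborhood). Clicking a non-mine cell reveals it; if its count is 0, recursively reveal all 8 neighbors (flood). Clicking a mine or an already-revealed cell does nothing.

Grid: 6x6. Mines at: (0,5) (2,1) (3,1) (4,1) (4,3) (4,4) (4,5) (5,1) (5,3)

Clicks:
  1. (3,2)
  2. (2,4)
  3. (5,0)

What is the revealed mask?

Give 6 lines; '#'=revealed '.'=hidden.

Click 1 (3,2) count=4: revealed 1 new [(3,2)] -> total=1
Click 2 (2,4) count=0: revealed 18 new [(0,0) (0,1) (0,2) (0,3) (0,4) (1,0) (1,1) (1,2) (1,3) (1,4) (1,5) (2,2) (2,3) (2,4) (2,5) (3,3) (3,4) (3,5)] -> total=19
Click 3 (5,0) count=2: revealed 1 new [(5,0)] -> total=20

Answer: #####.
######
..####
..####
......
#.....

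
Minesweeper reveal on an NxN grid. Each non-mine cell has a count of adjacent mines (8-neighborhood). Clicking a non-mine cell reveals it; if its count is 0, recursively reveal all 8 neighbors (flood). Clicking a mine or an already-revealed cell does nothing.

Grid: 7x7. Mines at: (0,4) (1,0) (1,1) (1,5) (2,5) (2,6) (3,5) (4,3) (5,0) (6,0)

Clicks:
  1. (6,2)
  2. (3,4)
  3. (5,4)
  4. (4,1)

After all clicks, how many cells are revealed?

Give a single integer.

Click 1 (6,2) count=0: revealed 15 new [(4,4) (4,5) (4,6) (5,1) (5,2) (5,3) (5,4) (5,5) (5,6) (6,1) (6,2) (6,3) (6,4) (6,5) (6,6)] -> total=15
Click 2 (3,4) count=3: revealed 1 new [(3,4)] -> total=16
Click 3 (5,4) count=1: revealed 0 new [(none)] -> total=16
Click 4 (4,1) count=1: revealed 1 new [(4,1)] -> total=17

Answer: 17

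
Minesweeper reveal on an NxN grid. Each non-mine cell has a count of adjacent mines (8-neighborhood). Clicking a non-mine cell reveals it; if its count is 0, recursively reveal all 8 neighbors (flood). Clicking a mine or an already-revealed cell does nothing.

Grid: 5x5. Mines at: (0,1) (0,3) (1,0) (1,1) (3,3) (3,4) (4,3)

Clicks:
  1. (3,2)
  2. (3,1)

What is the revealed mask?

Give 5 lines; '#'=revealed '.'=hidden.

Click 1 (3,2) count=2: revealed 1 new [(3,2)] -> total=1
Click 2 (3,1) count=0: revealed 8 new [(2,0) (2,1) (2,2) (3,0) (3,1) (4,0) (4,1) (4,2)] -> total=9

Answer: .....
.....
###..
###..
###..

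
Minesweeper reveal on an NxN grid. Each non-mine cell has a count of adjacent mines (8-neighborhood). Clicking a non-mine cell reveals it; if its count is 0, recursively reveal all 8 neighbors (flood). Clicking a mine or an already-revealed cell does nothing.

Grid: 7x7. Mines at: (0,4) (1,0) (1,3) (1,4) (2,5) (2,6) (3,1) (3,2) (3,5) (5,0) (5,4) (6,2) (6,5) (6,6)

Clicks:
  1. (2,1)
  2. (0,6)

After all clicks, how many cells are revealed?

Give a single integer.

Answer: 5

Derivation:
Click 1 (2,1) count=3: revealed 1 new [(2,1)] -> total=1
Click 2 (0,6) count=0: revealed 4 new [(0,5) (0,6) (1,5) (1,6)] -> total=5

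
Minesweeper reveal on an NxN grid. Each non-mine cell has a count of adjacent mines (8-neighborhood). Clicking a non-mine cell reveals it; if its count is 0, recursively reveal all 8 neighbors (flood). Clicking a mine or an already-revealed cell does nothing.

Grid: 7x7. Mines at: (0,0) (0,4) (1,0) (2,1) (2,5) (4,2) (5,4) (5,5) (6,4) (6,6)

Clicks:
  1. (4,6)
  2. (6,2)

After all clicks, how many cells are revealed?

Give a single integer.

Answer: 13

Derivation:
Click 1 (4,6) count=1: revealed 1 new [(4,6)] -> total=1
Click 2 (6,2) count=0: revealed 12 new [(3,0) (3,1) (4,0) (4,1) (5,0) (5,1) (5,2) (5,3) (6,0) (6,1) (6,2) (6,3)] -> total=13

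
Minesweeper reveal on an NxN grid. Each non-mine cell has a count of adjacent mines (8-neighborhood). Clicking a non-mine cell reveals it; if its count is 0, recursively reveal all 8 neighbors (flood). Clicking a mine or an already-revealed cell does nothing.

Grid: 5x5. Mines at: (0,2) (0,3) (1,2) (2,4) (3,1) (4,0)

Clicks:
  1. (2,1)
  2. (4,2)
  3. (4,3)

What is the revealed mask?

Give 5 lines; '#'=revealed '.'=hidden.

Answer: .....
.....
.#...
..###
..###

Derivation:
Click 1 (2,1) count=2: revealed 1 new [(2,1)] -> total=1
Click 2 (4,2) count=1: revealed 1 new [(4,2)] -> total=2
Click 3 (4,3) count=0: revealed 5 new [(3,2) (3,3) (3,4) (4,3) (4,4)] -> total=7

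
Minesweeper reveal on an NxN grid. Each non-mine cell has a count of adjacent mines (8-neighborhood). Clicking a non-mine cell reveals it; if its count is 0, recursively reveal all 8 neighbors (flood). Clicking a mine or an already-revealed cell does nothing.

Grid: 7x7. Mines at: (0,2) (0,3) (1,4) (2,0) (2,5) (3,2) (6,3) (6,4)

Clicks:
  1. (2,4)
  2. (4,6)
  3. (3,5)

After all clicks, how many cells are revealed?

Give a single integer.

Answer: 15

Derivation:
Click 1 (2,4) count=2: revealed 1 new [(2,4)] -> total=1
Click 2 (4,6) count=0: revealed 14 new [(3,3) (3,4) (3,5) (3,6) (4,3) (4,4) (4,5) (4,6) (5,3) (5,4) (5,5) (5,6) (6,5) (6,6)] -> total=15
Click 3 (3,5) count=1: revealed 0 new [(none)] -> total=15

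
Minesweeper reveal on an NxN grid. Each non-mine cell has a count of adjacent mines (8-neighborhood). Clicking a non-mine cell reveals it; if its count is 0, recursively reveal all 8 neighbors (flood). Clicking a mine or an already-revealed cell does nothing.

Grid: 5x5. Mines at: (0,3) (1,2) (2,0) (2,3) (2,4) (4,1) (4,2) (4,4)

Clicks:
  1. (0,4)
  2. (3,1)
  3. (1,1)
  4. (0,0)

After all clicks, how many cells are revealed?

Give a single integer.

Click 1 (0,4) count=1: revealed 1 new [(0,4)] -> total=1
Click 2 (3,1) count=3: revealed 1 new [(3,1)] -> total=2
Click 3 (1,1) count=2: revealed 1 new [(1,1)] -> total=3
Click 4 (0,0) count=0: revealed 3 new [(0,0) (0,1) (1,0)] -> total=6

Answer: 6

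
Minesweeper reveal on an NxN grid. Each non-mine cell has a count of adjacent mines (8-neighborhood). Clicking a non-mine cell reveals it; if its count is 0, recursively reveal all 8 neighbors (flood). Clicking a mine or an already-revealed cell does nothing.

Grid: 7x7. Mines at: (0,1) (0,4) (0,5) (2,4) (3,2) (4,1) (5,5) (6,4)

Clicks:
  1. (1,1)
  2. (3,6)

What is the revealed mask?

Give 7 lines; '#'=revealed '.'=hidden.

Click 1 (1,1) count=1: revealed 1 new [(1,1)] -> total=1
Click 2 (3,6) count=0: revealed 8 new [(1,5) (1,6) (2,5) (2,6) (3,5) (3,6) (4,5) (4,6)] -> total=9

Answer: .......
.#...##
.....##
.....##
.....##
.......
.......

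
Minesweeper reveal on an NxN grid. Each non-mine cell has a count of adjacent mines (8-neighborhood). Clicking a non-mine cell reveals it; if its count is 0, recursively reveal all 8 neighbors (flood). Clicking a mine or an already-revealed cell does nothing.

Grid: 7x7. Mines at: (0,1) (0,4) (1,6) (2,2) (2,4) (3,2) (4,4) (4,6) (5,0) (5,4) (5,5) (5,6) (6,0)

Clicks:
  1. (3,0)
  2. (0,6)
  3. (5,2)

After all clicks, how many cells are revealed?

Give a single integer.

Click 1 (3,0) count=0: revealed 8 new [(1,0) (1,1) (2,0) (2,1) (3,0) (3,1) (4,0) (4,1)] -> total=8
Click 2 (0,6) count=1: revealed 1 new [(0,6)] -> total=9
Click 3 (5,2) count=0: revealed 8 new [(4,2) (4,3) (5,1) (5,2) (5,3) (6,1) (6,2) (6,3)] -> total=17

Answer: 17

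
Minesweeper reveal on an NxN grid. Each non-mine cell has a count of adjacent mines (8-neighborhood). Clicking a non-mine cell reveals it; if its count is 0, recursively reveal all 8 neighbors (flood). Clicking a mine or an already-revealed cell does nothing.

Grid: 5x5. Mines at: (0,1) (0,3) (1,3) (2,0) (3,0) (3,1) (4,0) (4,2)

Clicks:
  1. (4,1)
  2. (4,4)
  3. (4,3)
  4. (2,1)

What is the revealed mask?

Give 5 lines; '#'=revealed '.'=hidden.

Answer: .....
.....
.#.##
...##
.#.##

Derivation:
Click 1 (4,1) count=4: revealed 1 new [(4,1)] -> total=1
Click 2 (4,4) count=0: revealed 6 new [(2,3) (2,4) (3,3) (3,4) (4,3) (4,4)] -> total=7
Click 3 (4,3) count=1: revealed 0 new [(none)] -> total=7
Click 4 (2,1) count=3: revealed 1 new [(2,1)] -> total=8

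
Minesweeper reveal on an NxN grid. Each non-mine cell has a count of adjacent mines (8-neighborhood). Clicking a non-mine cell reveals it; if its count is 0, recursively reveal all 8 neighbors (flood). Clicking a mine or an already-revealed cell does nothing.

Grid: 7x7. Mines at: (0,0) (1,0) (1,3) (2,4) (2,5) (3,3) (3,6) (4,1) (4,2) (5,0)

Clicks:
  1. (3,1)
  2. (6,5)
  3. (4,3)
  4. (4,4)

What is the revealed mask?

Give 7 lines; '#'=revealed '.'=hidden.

Click 1 (3,1) count=2: revealed 1 new [(3,1)] -> total=1
Click 2 (6,5) count=0: revealed 16 new [(4,3) (4,4) (4,5) (4,6) (5,1) (5,2) (5,3) (5,4) (5,5) (5,6) (6,1) (6,2) (6,3) (6,4) (6,5) (6,6)] -> total=17
Click 3 (4,3) count=2: revealed 0 new [(none)] -> total=17
Click 4 (4,4) count=1: revealed 0 new [(none)] -> total=17

Answer: .......
.......
.......
.#.....
...####
.######
.######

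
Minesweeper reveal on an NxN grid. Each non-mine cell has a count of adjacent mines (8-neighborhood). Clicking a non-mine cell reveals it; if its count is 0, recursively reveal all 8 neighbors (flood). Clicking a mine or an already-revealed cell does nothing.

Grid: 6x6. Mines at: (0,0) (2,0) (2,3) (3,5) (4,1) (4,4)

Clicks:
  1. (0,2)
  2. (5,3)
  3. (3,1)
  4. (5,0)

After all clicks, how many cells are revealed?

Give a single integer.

Click 1 (0,2) count=0: revealed 12 new [(0,1) (0,2) (0,3) (0,4) (0,5) (1,1) (1,2) (1,3) (1,4) (1,5) (2,4) (2,5)] -> total=12
Click 2 (5,3) count=1: revealed 1 new [(5,3)] -> total=13
Click 3 (3,1) count=2: revealed 1 new [(3,1)] -> total=14
Click 4 (5,0) count=1: revealed 1 new [(5,0)] -> total=15

Answer: 15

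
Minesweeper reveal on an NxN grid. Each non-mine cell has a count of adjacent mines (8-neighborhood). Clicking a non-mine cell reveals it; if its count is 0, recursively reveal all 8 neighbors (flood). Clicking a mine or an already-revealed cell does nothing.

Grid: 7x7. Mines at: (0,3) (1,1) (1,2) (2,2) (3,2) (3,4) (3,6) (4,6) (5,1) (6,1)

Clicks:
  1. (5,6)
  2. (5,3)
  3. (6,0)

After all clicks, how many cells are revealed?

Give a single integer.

Click 1 (5,6) count=1: revealed 1 new [(5,6)] -> total=1
Click 2 (5,3) count=0: revealed 13 new [(4,2) (4,3) (4,4) (4,5) (5,2) (5,3) (5,4) (5,5) (6,2) (6,3) (6,4) (6,5) (6,6)] -> total=14
Click 3 (6,0) count=2: revealed 1 new [(6,0)] -> total=15

Answer: 15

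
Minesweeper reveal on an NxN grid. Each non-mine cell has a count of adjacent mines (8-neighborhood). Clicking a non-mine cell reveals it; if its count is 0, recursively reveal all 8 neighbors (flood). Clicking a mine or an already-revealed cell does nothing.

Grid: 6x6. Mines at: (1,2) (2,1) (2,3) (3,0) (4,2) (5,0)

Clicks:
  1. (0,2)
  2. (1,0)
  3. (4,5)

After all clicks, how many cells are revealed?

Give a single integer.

Click 1 (0,2) count=1: revealed 1 new [(0,2)] -> total=1
Click 2 (1,0) count=1: revealed 1 new [(1,0)] -> total=2
Click 3 (4,5) count=0: revealed 17 new [(0,3) (0,4) (0,5) (1,3) (1,4) (1,5) (2,4) (2,5) (3,3) (3,4) (3,5) (4,3) (4,4) (4,5) (5,3) (5,4) (5,5)] -> total=19

Answer: 19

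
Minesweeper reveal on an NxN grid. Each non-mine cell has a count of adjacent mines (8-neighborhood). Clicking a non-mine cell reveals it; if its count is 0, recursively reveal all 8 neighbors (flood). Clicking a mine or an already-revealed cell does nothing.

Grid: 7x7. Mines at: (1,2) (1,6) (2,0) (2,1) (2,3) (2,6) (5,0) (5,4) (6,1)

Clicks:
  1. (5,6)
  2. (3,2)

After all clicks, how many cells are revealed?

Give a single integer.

Answer: 9

Derivation:
Click 1 (5,6) count=0: revealed 8 new [(3,5) (3,6) (4,5) (4,6) (5,5) (5,6) (6,5) (6,6)] -> total=8
Click 2 (3,2) count=2: revealed 1 new [(3,2)] -> total=9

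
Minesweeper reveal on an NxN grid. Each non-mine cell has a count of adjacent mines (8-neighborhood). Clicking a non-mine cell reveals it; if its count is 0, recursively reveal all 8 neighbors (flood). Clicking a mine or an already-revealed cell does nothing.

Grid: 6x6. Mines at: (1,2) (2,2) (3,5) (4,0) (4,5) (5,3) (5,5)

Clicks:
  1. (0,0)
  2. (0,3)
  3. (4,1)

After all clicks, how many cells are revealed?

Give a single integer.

Click 1 (0,0) count=0: revealed 8 new [(0,0) (0,1) (1,0) (1,1) (2,0) (2,1) (3,0) (3,1)] -> total=8
Click 2 (0,3) count=1: revealed 1 new [(0,3)] -> total=9
Click 3 (4,1) count=1: revealed 1 new [(4,1)] -> total=10

Answer: 10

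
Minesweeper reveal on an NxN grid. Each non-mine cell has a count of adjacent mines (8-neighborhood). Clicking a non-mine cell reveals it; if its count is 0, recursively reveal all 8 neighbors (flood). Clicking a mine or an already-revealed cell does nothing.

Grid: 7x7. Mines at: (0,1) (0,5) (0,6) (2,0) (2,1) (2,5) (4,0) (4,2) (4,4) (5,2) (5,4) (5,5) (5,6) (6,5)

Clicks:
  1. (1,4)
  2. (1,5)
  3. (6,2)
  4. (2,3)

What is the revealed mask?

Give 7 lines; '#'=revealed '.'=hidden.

Click 1 (1,4) count=2: revealed 1 new [(1,4)] -> total=1
Click 2 (1,5) count=3: revealed 1 new [(1,5)] -> total=2
Click 3 (6,2) count=1: revealed 1 new [(6,2)] -> total=3
Click 4 (2,3) count=0: revealed 11 new [(0,2) (0,3) (0,4) (1,2) (1,3) (2,2) (2,3) (2,4) (3,2) (3,3) (3,4)] -> total=14

Answer: ..###..
..####.
..###..
..###..
.......
.......
..#....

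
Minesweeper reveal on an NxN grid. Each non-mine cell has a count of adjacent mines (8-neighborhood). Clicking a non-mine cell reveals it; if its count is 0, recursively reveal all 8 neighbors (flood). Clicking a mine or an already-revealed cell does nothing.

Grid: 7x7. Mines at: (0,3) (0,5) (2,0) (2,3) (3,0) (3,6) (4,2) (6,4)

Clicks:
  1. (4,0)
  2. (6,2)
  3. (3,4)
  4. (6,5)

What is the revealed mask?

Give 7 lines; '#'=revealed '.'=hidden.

Click 1 (4,0) count=1: revealed 1 new [(4,0)] -> total=1
Click 2 (6,2) count=0: revealed 9 new [(4,1) (5,0) (5,1) (5,2) (5,3) (6,0) (6,1) (6,2) (6,3)] -> total=10
Click 3 (3,4) count=1: revealed 1 new [(3,4)] -> total=11
Click 4 (6,5) count=1: revealed 1 new [(6,5)] -> total=12

Answer: .......
.......
.......
....#..
##.....
####...
####.#.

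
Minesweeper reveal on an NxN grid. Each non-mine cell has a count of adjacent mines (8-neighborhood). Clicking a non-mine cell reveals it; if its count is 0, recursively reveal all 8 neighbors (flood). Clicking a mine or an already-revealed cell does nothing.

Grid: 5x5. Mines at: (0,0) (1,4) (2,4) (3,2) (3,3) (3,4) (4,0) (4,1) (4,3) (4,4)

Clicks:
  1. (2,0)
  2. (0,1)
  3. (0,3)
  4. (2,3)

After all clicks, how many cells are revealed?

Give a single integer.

Click 1 (2,0) count=0: revealed 6 new [(1,0) (1,1) (2,0) (2,1) (3,0) (3,1)] -> total=6
Click 2 (0,1) count=1: revealed 1 new [(0,1)] -> total=7
Click 3 (0,3) count=1: revealed 1 new [(0,3)] -> total=8
Click 4 (2,3) count=5: revealed 1 new [(2,3)] -> total=9

Answer: 9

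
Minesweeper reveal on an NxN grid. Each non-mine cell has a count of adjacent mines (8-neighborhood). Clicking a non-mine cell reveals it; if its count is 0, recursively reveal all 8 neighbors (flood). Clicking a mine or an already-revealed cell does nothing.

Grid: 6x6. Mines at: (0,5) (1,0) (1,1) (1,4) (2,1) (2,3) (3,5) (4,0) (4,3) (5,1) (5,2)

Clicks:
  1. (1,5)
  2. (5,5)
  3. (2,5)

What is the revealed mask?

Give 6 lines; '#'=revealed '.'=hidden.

Answer: ......
.....#
.....#
......
....##
....##

Derivation:
Click 1 (1,5) count=2: revealed 1 new [(1,5)] -> total=1
Click 2 (5,5) count=0: revealed 4 new [(4,4) (4,5) (5,4) (5,5)] -> total=5
Click 3 (2,5) count=2: revealed 1 new [(2,5)] -> total=6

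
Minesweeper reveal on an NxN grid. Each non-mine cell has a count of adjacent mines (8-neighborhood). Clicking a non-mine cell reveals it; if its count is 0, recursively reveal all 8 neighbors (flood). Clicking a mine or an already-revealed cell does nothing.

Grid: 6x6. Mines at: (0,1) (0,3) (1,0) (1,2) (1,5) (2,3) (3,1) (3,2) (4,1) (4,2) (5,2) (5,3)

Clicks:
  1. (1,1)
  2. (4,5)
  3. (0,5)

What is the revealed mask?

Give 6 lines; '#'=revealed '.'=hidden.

Answer: .....#
.#....
....##
....##
....##
....##

Derivation:
Click 1 (1,1) count=3: revealed 1 new [(1,1)] -> total=1
Click 2 (4,5) count=0: revealed 8 new [(2,4) (2,5) (3,4) (3,5) (4,4) (4,5) (5,4) (5,5)] -> total=9
Click 3 (0,5) count=1: revealed 1 new [(0,5)] -> total=10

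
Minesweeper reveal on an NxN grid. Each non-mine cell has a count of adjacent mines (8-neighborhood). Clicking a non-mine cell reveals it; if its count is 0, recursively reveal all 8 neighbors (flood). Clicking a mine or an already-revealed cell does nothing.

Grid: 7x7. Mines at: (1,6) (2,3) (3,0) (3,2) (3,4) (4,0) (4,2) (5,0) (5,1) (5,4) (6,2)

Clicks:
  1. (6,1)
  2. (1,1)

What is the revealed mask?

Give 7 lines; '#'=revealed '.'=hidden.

Answer: ######.
######.
###....
.......
.......
.......
.#.....

Derivation:
Click 1 (6,1) count=3: revealed 1 new [(6,1)] -> total=1
Click 2 (1,1) count=0: revealed 15 new [(0,0) (0,1) (0,2) (0,3) (0,4) (0,5) (1,0) (1,1) (1,2) (1,3) (1,4) (1,5) (2,0) (2,1) (2,2)] -> total=16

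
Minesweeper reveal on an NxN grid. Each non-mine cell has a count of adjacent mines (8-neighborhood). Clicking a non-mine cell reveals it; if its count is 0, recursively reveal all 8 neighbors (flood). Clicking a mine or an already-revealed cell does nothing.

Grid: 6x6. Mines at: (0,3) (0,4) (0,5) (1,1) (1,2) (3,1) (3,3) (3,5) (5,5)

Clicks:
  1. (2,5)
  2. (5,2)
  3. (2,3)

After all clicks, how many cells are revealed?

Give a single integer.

Click 1 (2,5) count=1: revealed 1 new [(2,5)] -> total=1
Click 2 (5,2) count=0: revealed 10 new [(4,0) (4,1) (4,2) (4,3) (4,4) (5,0) (5,1) (5,2) (5,3) (5,4)] -> total=11
Click 3 (2,3) count=2: revealed 1 new [(2,3)] -> total=12

Answer: 12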